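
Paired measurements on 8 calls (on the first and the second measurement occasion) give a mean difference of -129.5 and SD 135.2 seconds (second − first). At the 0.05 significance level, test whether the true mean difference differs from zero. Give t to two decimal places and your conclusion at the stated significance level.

H0: μ_d = 0; H1: μ_d ≠ 0 (paired t-test on the differences, two-sided).
t = d̄/(s_d/√n) = -129.5/(135.2/√8) = -2.71
df = n − 1 = 7
Two-sided p-value ≈ 0.030
Since p ≈ 0.030 < α = 0.05, reject H0; the data support H1.

t = -2.71; reject H0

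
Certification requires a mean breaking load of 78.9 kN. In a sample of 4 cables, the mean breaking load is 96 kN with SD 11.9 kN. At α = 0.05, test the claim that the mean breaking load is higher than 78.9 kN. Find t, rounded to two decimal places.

2.87

H0: μ = 78.9; H1: μ > 78.9 (one-sample t-test, right-tailed).
t = (x̄ − μ₀)/(s/√n) = (96 − 78.9)/(11.9/√4) = 2.87
df = n − 1 = 3
p-value = P(T ≥ 2.87) ≈ 0.032
Since p ≈ 0.032 < α = 0.05, reject H0; the evidence is statistically significant.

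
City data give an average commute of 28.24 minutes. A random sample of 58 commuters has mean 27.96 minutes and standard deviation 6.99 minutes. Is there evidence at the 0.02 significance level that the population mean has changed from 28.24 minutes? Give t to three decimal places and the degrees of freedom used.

H0: μ = 28.24; H1: μ ≠ 28.24 (one-sample t-test, two-sided).
t = (x̄ − μ₀)/(s/√n) = (27.96 − 28.24)/(6.99/√58) = -0.305
df = n − 1 = 57
Two-sided p-value ≈ 0.7614
Since p ≈ 0.7614 > α = 0.02, fail to reject H0; the data do not provide sufficient evidence against H0.

t = -0.305, df = 57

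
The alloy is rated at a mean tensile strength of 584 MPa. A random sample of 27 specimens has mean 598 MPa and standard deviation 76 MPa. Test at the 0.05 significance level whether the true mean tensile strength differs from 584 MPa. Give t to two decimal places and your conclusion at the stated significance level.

H0: μ = 584; H1: μ ≠ 584 (one-sample t-test, two-sided).
t = (x̄ − μ₀)/(s/√n) = (598 − 584)/(76/√27) = 0.96
df = n − 1 = 26
Two-sided p-value ≈ 0.347
Since p ≈ 0.347 > α = 0.05, fail to reject H0; the evidence is not statistically significant.

t = 0.96; fail to reject H0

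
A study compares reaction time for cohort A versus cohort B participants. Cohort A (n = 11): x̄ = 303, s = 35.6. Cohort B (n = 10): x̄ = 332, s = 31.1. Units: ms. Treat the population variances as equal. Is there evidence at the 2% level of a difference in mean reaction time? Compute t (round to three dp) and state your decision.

t = -1.979; fail to reject H0

Let group 1 = cohort A, group 2 = cohort B. H0: μ_1 = μ_2; H1: μ_1 ≠ μ_2 (two-sample pooled-variance t-test, two-sided).
s_p² = [(11−1)·35.6² + (10−1)·31.1²]/(11+10−2) = 1125.18
t = (303 − 332)/√[1125.18·(1/11 + 1/10)] = -1.979
df = n₁ + n₂ − 2 = 19
Two-sided p-value ≈ 0.0625
Since p ≈ 0.0625 > α = 0.02, fail to reject H0; the evidence is not statistically significant.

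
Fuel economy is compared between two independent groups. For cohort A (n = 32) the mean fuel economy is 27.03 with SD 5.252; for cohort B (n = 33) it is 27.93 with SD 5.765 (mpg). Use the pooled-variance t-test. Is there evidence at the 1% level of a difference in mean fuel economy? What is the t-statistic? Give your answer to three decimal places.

Let group 1 = cohort A, group 2 = cohort B. H0: μ_1 = μ_2; H1: μ_1 ≠ μ_2 (two-sample pooled-variance t-test, two-sided).
s_p² = [(32−1)·5.252² + (33−1)·5.765²]/(32+33−2) = 30.4542
t = (27.03 − 27.93)/√[30.4542·(1/32 + 1/33)] = -0.657
df = n₁ + n₂ − 2 = 63
Two-sided p-value ≈ 0.513
Since p ≈ 0.513 > α = 0.01, fail to reject H0; the data do not provide sufficient evidence against H0.

-0.657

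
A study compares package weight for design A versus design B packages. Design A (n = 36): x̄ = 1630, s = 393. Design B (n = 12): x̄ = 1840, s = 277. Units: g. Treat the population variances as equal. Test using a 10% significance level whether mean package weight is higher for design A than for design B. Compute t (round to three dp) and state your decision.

t = -1.709; fail to reject H0

Let group 1 = design A, group 2 = design B. H0: μ_1 = μ_2; H1: μ_1 > μ_2 (two-sample pooled-variance t-test, right-tailed).
s_p² = [(36−1)·393² + (12−1)·277²]/(36+12−2) = 135864
t = (1630 − 1840)/√[135864·(1/36 + 1/12)] = -1.709
df = n₁ + n₂ − 2 = 46
p-value = P(T ≥ -1.709) ≈ 0.953
Since p ≈ 0.953 > α = 0.1, fail to reject H0; the data do not provide sufficient evidence against H0.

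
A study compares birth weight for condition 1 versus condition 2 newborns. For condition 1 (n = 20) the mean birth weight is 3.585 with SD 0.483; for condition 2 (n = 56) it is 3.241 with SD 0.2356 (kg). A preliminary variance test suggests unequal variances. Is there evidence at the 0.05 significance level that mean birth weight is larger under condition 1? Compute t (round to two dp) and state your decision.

Let group 1 = condition 1, group 2 = condition 2. H0: μ_1 = μ_2; H1: μ_1 > μ_2 (Welch's two-sample t-test, right-tailed).
t = (x̄_1 − x̄_2)/√(s_1²/n_1 + s_2²/n_2) = (3.585 − 3.241)/√(0.483²/20 + 0.2356²/56) = 3.06
Welch–Satterthwaite df ≈ 22.31
p-value = P(T ≥ 3.06) ≈ 0.0029
Since p ≈ 0.0029 < α = 0.05, reject H0; the evidence is statistically significant.

t = 3.06; reject H0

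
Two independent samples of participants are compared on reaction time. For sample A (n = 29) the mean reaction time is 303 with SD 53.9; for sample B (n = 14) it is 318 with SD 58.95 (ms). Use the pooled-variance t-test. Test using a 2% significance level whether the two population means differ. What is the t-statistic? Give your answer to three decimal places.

-0.830

Let group 1 = sample A, group 2 = sample B. H0: μ_1 = μ_2; H1: μ_1 ≠ μ_2 (two-sample pooled-variance t-test, two-sided).
s_p² = [(29−1)·53.9² + (14−1)·58.95²]/(29+14−2) = 3085.91
t = (303 − 318)/√[3085.91·(1/29 + 1/14)] = -0.830
df = n₁ + n₂ − 2 = 41
Two-sided p-value ≈ 0.412
Since p ≈ 0.412 > α = 0.02, fail to reject H0; the data do not provide sufficient evidence against H0.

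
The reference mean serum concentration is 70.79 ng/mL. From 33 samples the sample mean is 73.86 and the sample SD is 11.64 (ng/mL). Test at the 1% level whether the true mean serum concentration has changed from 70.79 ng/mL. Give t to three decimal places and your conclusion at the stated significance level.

H0: μ = 70.79; H1: μ ≠ 70.79 (one-sample t-test, two-sided).
t = (x̄ − μ₀)/(s/√n) = (73.86 − 70.79)/(11.64/√33) = 1.515
df = n − 1 = 32
Two-sided p-value ≈ 0.1396
Since p ≈ 0.1396 > α = 0.01, fail to reject H0; the evidence is not statistically significant.

t = 1.515; fail to reject H0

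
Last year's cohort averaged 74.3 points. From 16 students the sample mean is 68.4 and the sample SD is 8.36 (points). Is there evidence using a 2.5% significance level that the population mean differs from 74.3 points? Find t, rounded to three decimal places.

-2.823

H0: μ = 74.3; H1: μ ≠ 74.3 (one-sample t-test, two-sided).
t = (x̄ − μ₀)/(s/√n) = (68.4 − 74.3)/(8.36/√16) = -2.823
df = n − 1 = 15
Two-sided p-value ≈ 0.013
Since p ≈ 0.013 < α = 0.025, reject H0; the data support H1.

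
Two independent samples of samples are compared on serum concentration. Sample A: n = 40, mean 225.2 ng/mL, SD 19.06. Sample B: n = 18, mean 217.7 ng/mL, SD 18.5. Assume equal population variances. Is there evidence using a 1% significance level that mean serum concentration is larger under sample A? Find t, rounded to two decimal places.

Let group 1 = sample A, group 2 = sample B. H0: μ_1 = μ_2; H1: μ_1 > μ_2 (two-sample pooled-variance t-test, right-tailed).
s_p² = [(40−1)·19.06² + (18−1)·18.5²]/(40+18−2) = 356.898
t = (225.2 − 217.7)/√[356.898·(1/40 + 1/18)] = 1.40
df = n₁ + n₂ − 2 = 56
p-value = P(T ≥ 1.40) ≈ 0.0837
Since p ≈ 0.0837 > α = 0.01, fail to reject H0; the evidence is not statistically significant.

1.40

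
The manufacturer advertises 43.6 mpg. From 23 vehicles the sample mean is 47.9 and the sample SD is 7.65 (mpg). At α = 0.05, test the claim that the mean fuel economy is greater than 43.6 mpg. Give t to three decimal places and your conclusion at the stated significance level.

t = 2.696; reject H0

H0: μ = 43.6; H1: μ > 43.6 (one-sample t-test, right-tailed).
t = (x̄ − μ₀)/(s/√n) = (47.9 − 43.6)/(7.65/√23) = 2.696
df = n − 1 = 22
p-value = P(T ≥ 2.696) ≈ 0.007
Since p ≈ 0.007 < α = 0.05, reject H0; the data support H1.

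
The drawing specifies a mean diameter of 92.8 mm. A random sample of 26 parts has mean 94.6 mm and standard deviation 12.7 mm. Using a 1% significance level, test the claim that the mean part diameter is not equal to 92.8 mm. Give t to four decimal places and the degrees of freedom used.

t = 0.7227, df = 25

H0: μ = 92.8; H1: μ ≠ 92.8 (one-sample t-test, two-sided).
t = (x̄ − μ₀)/(s/√n) = (94.6 − 92.8)/(12.7/√26) = 0.7227
df = n − 1 = 25
Two-sided p-value ≈ 0.4766
Since p ≈ 0.4766 > α = 0.01, fail to reject H0; the data do not provide sufficient evidence against H0.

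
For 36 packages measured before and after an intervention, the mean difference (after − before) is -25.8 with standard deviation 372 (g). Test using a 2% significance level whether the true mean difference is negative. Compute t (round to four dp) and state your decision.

H0: μ_d = 0; H1: μ_d < 0 (paired t-test on the differences, left-tailed).
t = d̄/(s_d/√n) = -25.8/(372/√36) = -0.4161
df = n − 1 = 35
p-value = P(T ≤ -0.4161) ≈ 0.340
Since p ≈ 0.340 > α = 0.02, fail to reject H0; the data do not provide sufficient evidence against H0.

t = -0.4161; fail to reject H0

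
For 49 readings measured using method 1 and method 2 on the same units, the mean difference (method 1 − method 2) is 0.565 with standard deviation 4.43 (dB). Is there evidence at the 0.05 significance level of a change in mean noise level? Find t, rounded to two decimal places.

H0: μ_d = 0; H1: μ_d ≠ 0 (paired t-test on the differences, two-sided).
t = d̄/(s_d/√n) = 0.565/(4.43/√49) = 0.89
df = n − 1 = 48
Two-sided p-value ≈ 0.376
Since p ≈ 0.376 > α = 0.05, fail to reject H0; the data do not provide sufficient evidence against H0.

0.89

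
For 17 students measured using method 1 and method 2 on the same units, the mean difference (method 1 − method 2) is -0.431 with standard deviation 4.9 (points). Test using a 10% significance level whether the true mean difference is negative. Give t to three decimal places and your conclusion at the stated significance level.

H0: μ_d = 0; H1: μ_d < 0 (paired t-test on the differences, left-tailed).
t = d̄/(s_d/√n) = -0.431/(4.9/√17) = -0.363
df = n − 1 = 16
p-value = P(T ≤ -0.363) ≈ 0.361
Since p ≈ 0.361 > α = 0.1, fail to reject H0; the evidence is not statistically significant.

t = -0.363; fail to reject H0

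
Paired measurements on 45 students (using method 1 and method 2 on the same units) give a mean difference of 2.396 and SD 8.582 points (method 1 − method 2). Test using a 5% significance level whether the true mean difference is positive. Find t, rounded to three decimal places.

H0: μ_d = 0; H1: μ_d > 0 (paired t-test on the differences, right-tailed).
t = d̄/(s_d/√n) = 2.396/(8.582/√45) = 1.873
df = n − 1 = 44
p-value = P(T ≥ 1.873) ≈ 0.034
Since p ≈ 0.034 < α = 0.05, reject H0; the evidence is statistically significant.

1.873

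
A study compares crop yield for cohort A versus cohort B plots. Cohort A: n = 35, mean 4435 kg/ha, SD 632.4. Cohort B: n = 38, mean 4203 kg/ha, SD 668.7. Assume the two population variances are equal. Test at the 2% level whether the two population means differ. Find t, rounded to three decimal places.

1.520

Let group 1 = cohort A, group 2 = cohort B. H0: μ_1 = μ_2; H1: μ_1 ≠ μ_2 (two-sample pooled-variance t-test, two-sided).
s_p² = [(35−1)·632.4² + (38−1)·668.7²]/(35+38−2) = 424543
t = (4435 − 4203)/√[424543·(1/35 + 1/38)] = 1.520
df = n₁ + n₂ − 2 = 71
Two-sided p-value ≈ 0.1330
Since p ≈ 0.1330 > α = 0.02, fail to reject H0; the evidence is not statistically significant.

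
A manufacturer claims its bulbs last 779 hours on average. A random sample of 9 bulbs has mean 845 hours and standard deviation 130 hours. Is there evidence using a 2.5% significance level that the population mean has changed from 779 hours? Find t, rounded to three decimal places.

1.523

H0: μ = 779; H1: μ ≠ 779 (one-sample t-test, two-sided).
t = (x̄ − μ₀)/(s/√n) = (845 − 779)/(130/√9) = 1.523
df = n − 1 = 8
Two-sided p-value ≈ 0.166
Since p ≈ 0.166 > α = 0.025, fail to reject H0; the data do not provide sufficient evidence against H0.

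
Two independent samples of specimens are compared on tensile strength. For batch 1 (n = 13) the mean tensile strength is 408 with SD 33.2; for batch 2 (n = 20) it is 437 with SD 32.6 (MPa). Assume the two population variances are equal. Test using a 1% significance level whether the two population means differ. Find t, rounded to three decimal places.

-2.479

Let group 1 = batch 1, group 2 = batch 2. H0: μ_1 = μ_2; H1: μ_1 ≠ μ_2 (two-sample pooled-variance t-test, two-sided).
s_p² = [(13−1)·33.2² + (20−1)·32.6²]/(13+20−2) = 1078.04
t = (408 − 437)/√[1078.04·(1/13 + 1/20)] = -2.479
df = n₁ + n₂ − 2 = 31
Two-sided p-value ≈ 0.0188
Since p ≈ 0.0188 > α = 0.01, fail to reject H0; the data do not provide sufficient evidence against H0.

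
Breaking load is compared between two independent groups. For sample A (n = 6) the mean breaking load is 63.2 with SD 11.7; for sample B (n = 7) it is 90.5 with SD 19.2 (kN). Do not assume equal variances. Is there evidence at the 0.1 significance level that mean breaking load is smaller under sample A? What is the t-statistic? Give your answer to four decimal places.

-3.1423

Let group 1 = sample A, group 2 = sample B. H0: μ_1 = μ_2; H1: μ_1 < μ_2 (Welch's two-sample t-test, left-tailed).
t = (x̄_1 − x̄_2)/√(s_1²/n_1 + s_2²/n_2) = (63.2 − 90.5)/√(11.7²/6 + 19.2²/7) = -3.1423
Welch–Satterthwaite df ≈ 10.06
p-value = P(T ≤ -3.1423) ≈ 0.0052
Since p ≈ 0.0052 < α = 0.1, reject H0; the evidence is statistically significant.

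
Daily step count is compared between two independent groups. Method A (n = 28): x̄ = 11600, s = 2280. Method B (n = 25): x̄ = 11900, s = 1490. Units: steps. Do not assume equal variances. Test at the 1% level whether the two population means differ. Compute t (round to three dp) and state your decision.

t = -0.573; fail to reject H0

Let group 1 = method A, group 2 = method B. H0: μ_1 = μ_2; H1: μ_1 ≠ μ_2 (Welch's two-sample t-test, two-sided).
t = (x̄_1 − x̄_2)/√(s_1²/n_1 + s_2²/n_2) = (11600 − 11900)/√(2280²/28 + 1490²/25) = -0.573
Welch–Satterthwaite df ≈ 46.93
Two-sided p-value ≈ 0.570
Since p ≈ 0.570 > α = 0.01, fail to reject H0; the data do not provide sufficient evidence against H0.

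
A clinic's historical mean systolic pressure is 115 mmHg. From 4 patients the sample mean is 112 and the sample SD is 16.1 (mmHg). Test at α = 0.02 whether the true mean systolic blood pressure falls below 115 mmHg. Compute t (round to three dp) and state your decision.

t = -0.373; fail to reject H0

H0: μ = 115; H1: μ < 115 (one-sample t-test, left-tailed).
t = (x̄ − μ₀)/(s/√n) = (112 − 115)/(16.1/√4) = -0.373
df = n − 1 = 3
p-value = P(T ≤ -0.373) ≈ 0.367
Since p ≈ 0.367 > α = 0.02, fail to reject H0; the evidence is not statistically significant.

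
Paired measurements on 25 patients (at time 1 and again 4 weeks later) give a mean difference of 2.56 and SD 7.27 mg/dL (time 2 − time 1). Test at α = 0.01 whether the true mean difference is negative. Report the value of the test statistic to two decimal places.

1.76

H0: μ_d = 0; H1: μ_d < 0 (paired t-test on the differences, left-tailed).
t = d̄/(s_d/√n) = 2.56/(7.27/√25) = 1.76
df = n − 1 = 24
p-value = P(T ≤ 1.76) ≈ 0.954
Since p ≈ 0.954 > α = 0.01, fail to reject H0; the data do not provide sufficient evidence against H0.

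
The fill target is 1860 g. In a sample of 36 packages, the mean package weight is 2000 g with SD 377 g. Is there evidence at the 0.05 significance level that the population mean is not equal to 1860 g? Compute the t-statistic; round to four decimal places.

H0: μ = 1860; H1: μ ≠ 1860 (one-sample t-test, two-sided).
t = (x̄ − μ₀)/(s/√n) = (2000 − 1860)/(377/√36) = 2.2281
df = n − 1 = 35
Two-sided p-value ≈ 0.0324
Since p ≈ 0.0324 < α = 0.05, reject H0; the data support H1.

2.2281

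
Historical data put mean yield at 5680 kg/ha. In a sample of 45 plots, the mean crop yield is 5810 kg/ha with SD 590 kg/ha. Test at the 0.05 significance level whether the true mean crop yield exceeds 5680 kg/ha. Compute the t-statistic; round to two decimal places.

1.48

H0: μ = 5680; H1: μ > 5680 (one-sample t-test, right-tailed).
t = (x̄ − μ₀)/(s/√n) = (5810 − 5680)/(590/√45) = 1.48
df = n − 1 = 44
p-value = P(T ≥ 1.48) ≈ 0.073
Since p ≈ 0.073 > α = 0.05, fail to reject H0; the evidence is not statistically significant.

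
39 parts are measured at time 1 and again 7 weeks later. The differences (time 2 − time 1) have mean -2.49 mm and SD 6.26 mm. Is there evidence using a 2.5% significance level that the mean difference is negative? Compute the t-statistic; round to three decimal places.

H0: μ_d = 0; H1: μ_d < 0 (paired t-test on the differences, left-tailed).
t = d̄/(s_d/√n) = -2.49/(6.26/√39) = -2.484
df = n − 1 = 38
p-value = P(T ≤ -2.484) ≈ 0.0088
Since p ≈ 0.0088 < α = 0.025, reject H0; the evidence is statistically significant.

-2.484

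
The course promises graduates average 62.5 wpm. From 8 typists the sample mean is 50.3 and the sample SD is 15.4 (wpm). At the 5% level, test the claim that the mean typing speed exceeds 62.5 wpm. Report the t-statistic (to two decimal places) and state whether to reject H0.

H0: μ = 62.5; H1: μ > 62.5 (one-sample t-test, right-tailed).
t = (x̄ − μ₀)/(s/√n) = (50.3 − 62.5)/(15.4/√8) = -2.24
df = n − 1 = 7
p-value = P(T ≥ -2.24) ≈ 0.970
Since p ≈ 0.970 > α = 0.05, fail to reject H0; the data do not provide sufficient evidence against H0.

t = -2.24; fail to reject H0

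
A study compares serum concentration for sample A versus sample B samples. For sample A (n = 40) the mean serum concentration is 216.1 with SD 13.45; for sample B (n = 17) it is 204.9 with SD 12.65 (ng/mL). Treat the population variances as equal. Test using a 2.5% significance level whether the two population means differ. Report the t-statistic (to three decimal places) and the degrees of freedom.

t = 2.926, df = 55

Let group 1 = sample A, group 2 = sample B. H0: μ_1 = μ_2; H1: μ_1 ≠ μ_2 (two-sample pooled-variance t-test, two-sided).
s_p² = [(40−1)·13.45² + (17−1)·12.65²]/(40+17−2) = 174.828
t = (216.1 − 204.9)/√[174.828·(1/40 + 1/17)] = 2.926
df = n₁ + n₂ − 2 = 55
Two-sided p-value ≈ 0.005
Since p ≈ 0.005 < α = 0.025, reject H0; the data support H1.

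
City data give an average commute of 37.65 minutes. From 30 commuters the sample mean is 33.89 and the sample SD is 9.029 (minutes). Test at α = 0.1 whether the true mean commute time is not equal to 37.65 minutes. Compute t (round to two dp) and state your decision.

t = -2.28; reject H0

H0: μ = 37.65; H1: μ ≠ 37.65 (one-sample t-test, two-sided).
t = (x̄ − μ₀)/(s/√n) = (33.89 − 37.65)/(9.029/√30) = -2.28
df = n − 1 = 29
Two-sided p-value ≈ 0.030
Since p ≈ 0.030 < α = 0.1, reject H0; the data support H1.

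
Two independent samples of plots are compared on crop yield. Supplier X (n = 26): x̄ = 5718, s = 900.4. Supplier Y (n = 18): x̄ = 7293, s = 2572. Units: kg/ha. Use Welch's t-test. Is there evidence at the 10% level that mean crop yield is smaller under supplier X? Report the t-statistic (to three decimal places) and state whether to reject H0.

Let group 1 = supplier X, group 2 = supplier Y. H0: μ_1 = μ_2; H1: μ_1 < μ_2 (Welch's two-sample t-test, left-tailed).
t = (x̄_1 − x̄_2)/√(s_1²/n_1 + s_2²/n_2) = (5718 − 7293)/√(900.4²/26 + 2572²/18) = -2.494
Welch–Satterthwaite df ≈ 19.91
p-value = P(T ≤ -2.494) ≈ 0.0108
Since p ≈ 0.0108 < α = 0.1, reject H0; the data support H1.

t = -2.494; reject H0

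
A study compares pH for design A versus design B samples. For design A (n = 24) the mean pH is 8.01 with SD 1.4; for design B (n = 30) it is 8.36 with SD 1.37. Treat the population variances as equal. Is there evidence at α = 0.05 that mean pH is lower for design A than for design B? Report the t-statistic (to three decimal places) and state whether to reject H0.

t = -0.924; fail to reject H0

Let group 1 = design A, group 2 = design B. H0: μ_1 = μ_2; H1: μ_1 < μ_2 (two-sample pooled-variance t-test, left-tailed).
s_p² = [(24−1)·1.4² + (30−1)·1.37²]/(24+30−2) = 1.91366
t = (8.01 − 8.36)/√[1.91366·(1/24 + 1/30)] = -0.924
df = n₁ + n₂ − 2 = 52
p-value = P(T ≤ -0.924) ≈ 0.1799
Since p ≈ 0.1799 > α = 0.05, fail to reject H0; the data do not provide sufficient evidence against H0.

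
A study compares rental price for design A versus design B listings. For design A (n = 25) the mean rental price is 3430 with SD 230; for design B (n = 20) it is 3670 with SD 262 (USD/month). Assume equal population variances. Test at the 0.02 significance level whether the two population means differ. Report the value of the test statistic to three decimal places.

Let group 1 = design A, group 2 = design B. H0: μ_1 = μ_2; H1: μ_1 ≠ μ_2 (two-sample pooled-variance t-test, two-sided).
s_p² = [(25−1)·230² + (20−1)·262²]/(25+20−2) = 59856.7
t = (3430 − 3670)/√[59856.7·(1/25 + 1/20)] = -3.270
df = n₁ + n₂ − 2 = 43
Two-sided p-value ≈ 0.0021
Since p ≈ 0.0021 < α = 0.02, reject H0; the data support H1.

-3.270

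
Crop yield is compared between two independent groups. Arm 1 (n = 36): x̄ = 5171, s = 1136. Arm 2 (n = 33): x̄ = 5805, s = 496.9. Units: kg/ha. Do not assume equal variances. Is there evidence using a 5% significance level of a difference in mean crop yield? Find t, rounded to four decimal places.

Let group 1 = arm 1, group 2 = arm 2. H0: μ_1 = μ_2; H1: μ_1 ≠ μ_2 (Welch's two-sample t-test, two-sided).
t = (x̄_1 − x̄_2)/√(s_1²/n_1 + s_2²/n_2) = (5171 − 5805)/√(1136²/36 + 496.9²/33) = -3.0458
Welch–Satterthwaite df ≈ 48.81
Two-sided p-value ≈ 0.0037
Since p ≈ 0.0037 < α = 0.05, reject H0; the data support H1.

-3.0458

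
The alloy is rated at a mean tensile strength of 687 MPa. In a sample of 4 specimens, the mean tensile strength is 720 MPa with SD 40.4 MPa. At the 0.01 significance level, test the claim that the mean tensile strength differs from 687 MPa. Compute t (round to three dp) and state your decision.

t = 1.634; fail to reject H0

H0: μ = 687; H1: μ ≠ 687 (one-sample t-test, two-sided).
t = (x̄ − μ₀)/(s/√n) = (720 − 687)/(40.4/√4) = 1.634
df = n − 1 = 3
Two-sided p-value ≈ 0.201
Since p ≈ 0.201 > α = 0.01, fail to reject H0; the evidence is not statistically significant.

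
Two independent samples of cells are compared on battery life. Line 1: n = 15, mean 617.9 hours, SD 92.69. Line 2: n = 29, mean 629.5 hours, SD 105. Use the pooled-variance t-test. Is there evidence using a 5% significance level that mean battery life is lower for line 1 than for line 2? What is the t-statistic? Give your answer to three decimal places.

Let group 1 = line 1, group 2 = line 2. H0: μ_1 = μ_2; H1: μ_1 < μ_2 (two-sample pooled-variance t-test, left-tailed).
s_p² = [(15−1)·92.69² + (29−1)·105²]/(15+29−2) = 10213.8
t = (617.9 − 629.5)/√[10213.8·(1/15 + 1/29)] = -0.361
df = n₁ + n₂ − 2 = 42
p-value = P(T ≤ -0.361) ≈ 0.360
Since p ≈ 0.360 > α = 0.05, fail to reject H0; the data do not provide sufficient evidence against H0.

-0.361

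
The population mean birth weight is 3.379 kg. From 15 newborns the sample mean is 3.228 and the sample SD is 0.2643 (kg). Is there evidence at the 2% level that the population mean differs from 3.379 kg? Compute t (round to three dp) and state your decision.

H0: μ = 3.379; H1: μ ≠ 3.379 (one-sample t-test, two-sided).
t = (x̄ − μ₀)/(s/√n) = (3.228 − 3.379)/(0.2643/√15) = -2.213
df = n − 1 = 14
Two-sided p-value ≈ 0.044
Since p ≈ 0.044 > α = 0.02, fail to reject H0; the data do not provide sufficient evidence against H0.

t = -2.213; fail to reject H0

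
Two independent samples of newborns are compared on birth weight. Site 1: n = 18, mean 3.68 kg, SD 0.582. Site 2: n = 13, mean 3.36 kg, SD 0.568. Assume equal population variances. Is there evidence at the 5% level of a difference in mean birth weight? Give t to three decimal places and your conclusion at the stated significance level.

t = 1.526; fail to reject H0

Let group 1 = site 1, group 2 = site 2. H0: μ_1 = μ_2; H1: μ_1 ≠ μ_2 (two-sample pooled-variance t-test, two-sided).
s_p² = [(18−1)·0.582² + (13−1)·0.568²]/(18+13−2) = 0.332062
t = (3.68 − 3.36)/√[0.332062·(1/18 + 1/13)] = 1.526
df = n₁ + n₂ − 2 = 29
Two-sided p-value ≈ 0.138
Since p ≈ 0.138 > α = 0.05, fail to reject H0; the data do not provide sufficient evidence against H0.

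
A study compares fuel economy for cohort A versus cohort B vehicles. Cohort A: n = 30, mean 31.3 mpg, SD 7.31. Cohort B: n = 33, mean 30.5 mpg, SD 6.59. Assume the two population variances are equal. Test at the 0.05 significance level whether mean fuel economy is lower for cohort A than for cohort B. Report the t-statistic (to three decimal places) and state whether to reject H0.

t = 0.457; fail to reject H0

Let group 1 = cohort A, group 2 = cohort B. H0: μ_1 = μ_2; H1: μ_1 < μ_2 (two-sample pooled-variance t-test, left-tailed).
s_p² = [(30−1)·7.31² + (33−1)·6.59²]/(30+33−2) = 48.186
t = (31.3 − 30.5)/√[48.186·(1/30 + 1/33)] = 0.457
df = n₁ + n₂ − 2 = 61
p-value = P(T ≤ 0.457) ≈ 0.6753
Since p ≈ 0.6753 > α = 0.05, fail to reject H0; the evidence is not statistically significant.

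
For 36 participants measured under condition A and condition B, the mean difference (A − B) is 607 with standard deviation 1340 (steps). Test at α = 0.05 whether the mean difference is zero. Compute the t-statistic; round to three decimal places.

2.718

H0: μ_d = 0; H1: μ_d ≠ 0 (paired t-test on the differences, two-sided).
t = d̄/(s_d/√n) = 607/(1340/√36) = 2.718
df = n − 1 = 35
Two-sided p-value ≈ 0.010
Since p ≈ 0.010 < α = 0.05, reject H0; the data support H1.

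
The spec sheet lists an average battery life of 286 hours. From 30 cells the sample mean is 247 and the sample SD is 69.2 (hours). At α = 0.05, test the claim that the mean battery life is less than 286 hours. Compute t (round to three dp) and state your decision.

H0: μ = 286; H1: μ < 286 (one-sample t-test, left-tailed).
t = (x̄ − μ₀)/(s/√n) = (247 − 286)/(69.2/√30) = -3.087
df = n − 1 = 29
p-value = P(T ≤ -3.087) ≈ 0.002
Since p ≈ 0.002 < α = 0.05, reject H0; the evidence is statistically significant.

t = -3.087; reject H0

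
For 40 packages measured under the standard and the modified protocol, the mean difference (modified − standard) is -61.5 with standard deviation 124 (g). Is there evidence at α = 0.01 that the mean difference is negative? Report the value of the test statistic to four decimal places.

H0: μ_d = 0; H1: μ_d < 0 (paired t-test on the differences, left-tailed).
t = d̄/(s_d/√n) = -61.5/(124/√40) = -3.1368
df = n − 1 = 39
p-value = P(T ≤ -3.1368) ≈ 0.0016
Since p ≈ 0.0016 < α = 0.01, reject H0; the evidence is statistically significant.

-3.1368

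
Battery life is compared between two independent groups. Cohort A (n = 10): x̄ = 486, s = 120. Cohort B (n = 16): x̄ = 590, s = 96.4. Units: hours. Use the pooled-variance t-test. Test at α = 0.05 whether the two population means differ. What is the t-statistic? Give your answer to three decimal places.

-2.437

Let group 1 = cohort A, group 2 = cohort B. H0: μ_1 = μ_2; H1: μ_1 ≠ μ_2 (two-sample pooled-variance t-test, two-sided).
s_p² = [(10−1)·120² + (16−1)·96.4²]/(10+16−2) = 11208.1
t = (486 − 590)/√[11208.1·(1/10 + 1/16)] = -2.437
df = n₁ + n₂ − 2 = 24
Two-sided p-value ≈ 0.0226
Since p ≈ 0.0226 < α = 0.05, reject H0; the evidence is statistically significant.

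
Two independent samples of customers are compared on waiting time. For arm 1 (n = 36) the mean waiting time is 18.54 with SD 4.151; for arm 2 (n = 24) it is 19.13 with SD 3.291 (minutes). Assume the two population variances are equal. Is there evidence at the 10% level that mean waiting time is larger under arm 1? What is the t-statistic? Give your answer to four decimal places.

Let group 1 = arm 1, group 2 = arm 2. H0: μ_1 = μ_2; H1: μ_1 > μ_2 (two-sample pooled-variance t-test, right-tailed).
s_p² = [(36−1)·4.151² + (24−1)·3.291²]/(36+24−2) = 14.6928
t = (18.54 − 19.13)/√[14.6928·(1/36 + 1/24)] = -0.5841
df = n₁ + n₂ − 2 = 58
p-value = P(T ≥ -0.5841) ≈ 0.7193
Since p ≈ 0.7193 > α = 0.1, fail to reject H0; the data do not provide sufficient evidence against H0.

-0.5841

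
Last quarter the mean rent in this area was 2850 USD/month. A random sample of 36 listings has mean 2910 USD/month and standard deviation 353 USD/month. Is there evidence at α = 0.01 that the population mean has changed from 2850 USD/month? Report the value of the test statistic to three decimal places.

1.020

H0: μ = 2850; H1: μ ≠ 2850 (one-sample t-test, two-sided).
t = (x̄ − μ₀)/(s/√n) = (2910 − 2850)/(353/√36) = 1.020
df = n − 1 = 35
Two-sided p-value ≈ 0.315
Since p ≈ 0.315 > α = 0.01, fail to reject H0; the data do not provide sufficient evidence against H0.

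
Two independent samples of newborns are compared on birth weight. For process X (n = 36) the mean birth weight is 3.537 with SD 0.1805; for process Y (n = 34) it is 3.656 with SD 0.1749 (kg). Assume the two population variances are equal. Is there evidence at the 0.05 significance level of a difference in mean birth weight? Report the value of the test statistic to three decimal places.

Let group 1 = process X, group 2 = process Y. H0: μ_1 = μ_2; H1: μ_1 ≠ μ_2 (two-sample pooled-variance t-test, two-sided).
s_p² = [(36−1)·0.1805² + (34−1)·0.1749²]/(36+34−2) = 0.0316144
t = (3.537 − 3.656)/√[0.0316144·(1/36 + 1/34)] = -2.799
df = n₁ + n₂ − 2 = 68
Two-sided p-value ≈ 0.007
Since p ≈ 0.007 < α = 0.05, reject H0; the evidence is statistically significant.

-2.799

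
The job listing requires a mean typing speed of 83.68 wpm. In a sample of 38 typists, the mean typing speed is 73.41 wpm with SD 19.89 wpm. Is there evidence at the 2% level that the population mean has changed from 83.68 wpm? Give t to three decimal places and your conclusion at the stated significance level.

t = -3.183; reject H0

H0: μ = 83.68; H1: μ ≠ 83.68 (one-sample t-test, two-sided).
t = (x̄ − μ₀)/(s/√n) = (73.41 − 83.68)/(19.89/√38) = -3.183
df = n − 1 = 37
Two-sided p-value ≈ 0.0030
Since p ≈ 0.0030 < α = 0.02, reject H0; the data support H1.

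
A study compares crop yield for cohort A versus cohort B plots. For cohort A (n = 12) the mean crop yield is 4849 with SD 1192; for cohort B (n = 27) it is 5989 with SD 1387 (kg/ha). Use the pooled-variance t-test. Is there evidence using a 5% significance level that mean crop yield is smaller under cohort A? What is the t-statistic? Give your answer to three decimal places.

-2.467

Let group 1 = cohort A, group 2 = cohort B. H0: μ_1 = μ_2; H1: μ_1 < μ_2 (two-sample pooled-variance t-test, left-tailed).
s_p² = [(12−1)·1192² + (27−1)·1387²]/(12+27−2) = 1774260
t = (4849 − 5989)/√[1774260·(1/12 + 1/27)] = -2.467
df = n₁ + n₂ − 2 = 37
p-value = P(T ≤ -2.467) ≈ 0.009
Since p ≈ 0.009 < α = 0.05, reject H0; the evidence is statistically significant.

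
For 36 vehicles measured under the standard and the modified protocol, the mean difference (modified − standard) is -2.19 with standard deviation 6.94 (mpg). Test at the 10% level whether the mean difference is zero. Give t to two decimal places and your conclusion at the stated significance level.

H0: μ_d = 0; H1: μ_d ≠ 0 (paired t-test on the differences, two-sided).
t = d̄/(s_d/√n) = -2.19/(6.94/√36) = -1.89
df = n − 1 = 35
Two-sided p-value ≈ 0.0666
Since p ≈ 0.0666 < α = 0.1, reject H0; the evidence is statistically significant.

t = -1.89; reject H0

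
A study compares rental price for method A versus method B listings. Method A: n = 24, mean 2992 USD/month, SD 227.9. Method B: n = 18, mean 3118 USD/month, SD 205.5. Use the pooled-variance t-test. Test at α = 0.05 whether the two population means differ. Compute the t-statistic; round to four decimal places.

-1.8481

Let group 1 = method A, group 2 = method B. H0: μ_1 = μ_2; H1: μ_1 ≠ μ_2 (two-sample pooled-variance t-test, two-sided).
s_p² = [(24−1)·227.9² + (18−1)·205.5²]/(24+18−2) = 47812.4
t = (2992 − 3118)/√[47812.4·(1/24 + 1/18)] = -1.8481
df = n₁ + n₂ − 2 = 40
Two-sided p-value ≈ 0.0720
Since p ≈ 0.0720 > α = 0.05, fail to reject H0; the data do not provide sufficient evidence against H0.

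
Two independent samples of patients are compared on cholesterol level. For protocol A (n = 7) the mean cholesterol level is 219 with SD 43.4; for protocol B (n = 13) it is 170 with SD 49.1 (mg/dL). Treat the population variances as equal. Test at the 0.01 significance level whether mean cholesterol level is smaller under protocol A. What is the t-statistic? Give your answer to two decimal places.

2.21

Let group 1 = protocol A, group 2 = protocol B. H0: μ_1 = μ_2; H1: μ_1 < μ_2 (two-sample pooled-variance t-test, left-tailed).
s_p² = [(7−1)·43.4² + (13−1)·49.1²]/(7+13−2) = 2235.06
t = (219 − 170)/√[2235.06·(1/7 + 1/13)] = 2.21
df = n₁ + n₂ − 2 = 18
p-value = P(T ≤ 2.21) ≈ 0.980
Since p ≈ 0.980 > α = 0.01, fail to reject H0; the evidence is not statistically significant.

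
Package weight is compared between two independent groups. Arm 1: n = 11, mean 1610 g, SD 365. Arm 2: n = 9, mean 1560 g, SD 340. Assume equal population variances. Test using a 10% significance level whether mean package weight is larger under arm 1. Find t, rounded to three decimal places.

Let group 1 = arm 1, group 2 = arm 2. H0: μ_1 = μ_2; H1: μ_1 > μ_2 (two-sample pooled-variance t-test, right-tailed).
s_p² = [(11−1)·365² + (9−1)·340²]/(11+9−2) = 125392
t = (1610 − 1560)/√[125392·(1/11 + 1/9)] = 0.314
df = n₁ + n₂ − 2 = 18
p-value = P(T ≥ 0.314) ≈ 0.3785
Since p ≈ 0.3785 > α = 0.1, fail to reject H0; the data do not provide sufficient evidence against H0.

0.314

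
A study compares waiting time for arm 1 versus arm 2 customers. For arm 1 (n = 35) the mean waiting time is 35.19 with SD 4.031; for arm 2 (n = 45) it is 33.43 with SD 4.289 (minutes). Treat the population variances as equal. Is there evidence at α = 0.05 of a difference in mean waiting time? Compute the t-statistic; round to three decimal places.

1.869

Let group 1 = arm 1, group 2 = arm 2. H0: μ_1 = μ_2; H1: μ_1 ≠ μ_2 (two-sample pooled-variance t-test, two-sided).
s_p² = [(35−1)·4.031² + (45−1)·4.289²]/(35+45−2) = 17.4598
t = (35.19 − 33.43)/√[17.4598·(1/35 + 1/45)] = 1.869
df = n₁ + n₂ − 2 = 78
Two-sided p-value ≈ 0.065
Since p ≈ 0.065 > α = 0.05, fail to reject H0; the evidence is not statistically significant.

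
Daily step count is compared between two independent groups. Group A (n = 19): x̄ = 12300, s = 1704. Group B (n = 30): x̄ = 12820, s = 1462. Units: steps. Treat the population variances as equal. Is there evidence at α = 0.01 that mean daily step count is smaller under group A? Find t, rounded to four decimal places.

-1.1375

Let group 1 = group A, group 2 = group B. H0: μ_1 = μ_2; H1: μ_1 < μ_2 (two-sample pooled-variance t-test, left-tailed).
s_p² = [(19−1)·1704² + (30−1)·1462²]/(19+30−2) = 2430870
t = (12300 − 12820)/√[2430870·(1/19 + 1/30)] = -1.1375
df = n₁ + n₂ − 2 = 47
p-value = P(T ≤ -1.1375) ≈ 0.1305
Since p ≈ 0.1305 > α = 0.01, fail to reject H0; the evidence is not statistically significant.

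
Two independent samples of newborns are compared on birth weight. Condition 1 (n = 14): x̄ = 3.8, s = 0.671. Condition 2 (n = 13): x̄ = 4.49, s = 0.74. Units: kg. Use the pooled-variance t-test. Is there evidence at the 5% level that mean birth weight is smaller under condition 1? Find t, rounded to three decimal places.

Let group 1 = condition 1, group 2 = condition 2. H0: μ_1 = μ_2; H1: μ_1 < μ_2 (two-sample pooled-variance t-test, left-tailed).
s_p² = [(14−1)·0.671² + (13−1)·0.74²]/(14+13−2) = 0.496973
t = (3.8 − 4.49)/√[0.496973·(1/14 + 1/13)] = -2.541
df = n₁ + n₂ − 2 = 25
p-value = P(T ≤ -2.541) ≈ 0.0088
Since p ≈ 0.0088 < α = 0.05, reject H0; the data support H1.

-2.541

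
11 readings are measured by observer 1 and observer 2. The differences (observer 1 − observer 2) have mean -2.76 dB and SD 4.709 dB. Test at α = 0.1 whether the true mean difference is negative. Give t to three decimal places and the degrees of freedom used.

H0: μ_d = 0; H1: μ_d < 0 (paired t-test on the differences, left-tailed).
t = d̄/(s_d/√n) = -2.76/(4.709/√11) = -1.944
df = n − 1 = 10
p-value = P(T ≤ -1.944) ≈ 0.0403
Since p ≈ 0.0403 < α = 0.1, reject H0; the data support H1.

t = -1.944, df = 10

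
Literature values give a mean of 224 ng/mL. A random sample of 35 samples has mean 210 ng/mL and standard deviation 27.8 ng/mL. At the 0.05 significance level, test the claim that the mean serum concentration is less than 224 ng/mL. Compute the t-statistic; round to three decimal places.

-2.979

H0: μ = 224; H1: μ < 224 (one-sample t-test, left-tailed).
t = (x̄ − μ₀)/(s/√n) = (210 − 224)/(27.8/√35) = -2.979
df = n − 1 = 34
p-value = P(T ≤ -2.979) ≈ 0.0027
Since p ≈ 0.0027 < α = 0.05, reject H0; the data support H1.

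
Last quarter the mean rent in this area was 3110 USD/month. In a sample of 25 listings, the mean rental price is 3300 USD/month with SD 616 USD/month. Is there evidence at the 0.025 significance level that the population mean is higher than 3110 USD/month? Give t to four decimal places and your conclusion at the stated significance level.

H0: μ = 3110; H1: μ > 3110 (one-sample t-test, right-tailed).
t = (x̄ − μ₀)/(s/√n) = (3300 − 3110)/(616/√25) = 1.5422
df = n − 1 = 24
p-value = P(T ≥ 1.5422) ≈ 0.0681
Since p ≈ 0.0681 > α = 0.025, fail to reject H0; the evidence is not statistically significant.

t = 1.5422; fail to reject H0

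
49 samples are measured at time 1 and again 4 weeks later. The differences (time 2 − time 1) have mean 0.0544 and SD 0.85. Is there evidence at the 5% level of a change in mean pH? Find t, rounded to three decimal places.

H0: μ_d = 0; H1: μ_d ≠ 0 (paired t-test on the differences, two-sided).
t = d̄/(s_d/√n) = 0.0544/(0.85/√49) = 0.448
df = n − 1 = 48
Two-sided p-value ≈ 0.6562
Since p ≈ 0.6562 > α = 0.05, fail to reject H0; the evidence is not statistically significant.

0.448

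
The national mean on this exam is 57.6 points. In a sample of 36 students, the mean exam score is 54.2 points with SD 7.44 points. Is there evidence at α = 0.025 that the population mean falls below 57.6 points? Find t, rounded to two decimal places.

H0: μ = 57.6; H1: μ < 57.6 (one-sample t-test, left-tailed).
t = (x̄ − μ₀)/(s/√n) = (54.2 − 57.6)/(7.44/√36) = -2.74
df = n − 1 = 35
p-value = P(T ≤ -2.74) ≈ 0.005
Since p ≈ 0.005 < α = 0.025, reject H0; the evidence is statistically significant.

-2.74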